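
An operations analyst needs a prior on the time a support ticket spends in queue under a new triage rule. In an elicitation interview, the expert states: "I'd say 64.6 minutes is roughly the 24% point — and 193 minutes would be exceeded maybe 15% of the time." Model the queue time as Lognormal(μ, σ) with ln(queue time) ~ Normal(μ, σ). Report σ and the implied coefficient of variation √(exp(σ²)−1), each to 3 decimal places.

σ ≈ 0.628, CV ≈ 0.695

If T ~ Lognormal(μ,σ) then ln T ~ Normal(μ,σ), so the p-quantile of ln T is μ + z_p·σ.
ln(64.6) = 4.168 and ln(193) = 5.263; z_{0.24} = -0.7063, z_{0.85} = 1.036.
σ = (5.263 − 4.168)/(1.036 − (-0.7063)) = 0.628.
μ = 4.168 − (-0.7063)·0.628 = 4.612.
CV = √(exp(σ²)−1) = √(exp(0.3944)−1) = 0.695.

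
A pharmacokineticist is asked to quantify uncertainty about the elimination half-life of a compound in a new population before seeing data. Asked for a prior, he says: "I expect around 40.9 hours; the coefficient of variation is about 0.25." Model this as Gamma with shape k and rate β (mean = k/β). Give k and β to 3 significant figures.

k ≈ 16, β ≈ 0.391

For Gamma(k, rate β): mean = k/β, variance = k/β², so CV = 1/√k.
CV = 0.25, hence k = 1/CV² = 16.
Then β = k/mean = 16/40.9 = 0.391.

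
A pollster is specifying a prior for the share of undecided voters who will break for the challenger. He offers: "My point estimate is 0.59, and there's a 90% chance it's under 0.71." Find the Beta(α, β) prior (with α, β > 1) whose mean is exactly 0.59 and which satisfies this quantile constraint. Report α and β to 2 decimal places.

With mean 0.59 fixed, write α = 0.59s, β = 0.41s where s = α+β.
Need P(θ < 0.71) = 0.9 under Beta(0.59s, 0.41s). Normal approximation: (q−m)/√(m(1−m)/s) ≈ z_{0.9} = 1.28, so s ≈ 0.59·0.41·(1.28)²/(0.71−0.59)² = 27.6.
At s = 27.6: P(θ<0.71) ≈ 0.905. Adjusting to match 0.9 gives s ≈ 26.52.
So α = 0.59·26.52 ≈ 15.65, β = 0.41·26.52 ≈ 10.87.

α ≈ 15.65, β ≈ 10.87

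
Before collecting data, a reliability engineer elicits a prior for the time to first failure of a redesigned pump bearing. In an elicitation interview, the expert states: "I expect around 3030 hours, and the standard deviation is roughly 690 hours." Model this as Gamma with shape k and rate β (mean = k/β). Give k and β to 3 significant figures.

k ≈ 19.3, β ≈ 0.00636

For Gamma(k, rate β): mean = k/β, variance = k/β², so CV = 1/√k.
CV = SD/mean = 690/3030 = 0.2277, hence k = 1/CV² = 19.3.
Then β = k/mean = 19.3/3030 = 0.00636.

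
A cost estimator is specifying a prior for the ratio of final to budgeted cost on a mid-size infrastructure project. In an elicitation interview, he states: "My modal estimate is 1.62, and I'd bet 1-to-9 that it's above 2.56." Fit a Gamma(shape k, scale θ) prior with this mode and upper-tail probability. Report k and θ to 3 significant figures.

k ≈ 9.96, θ ≈ 0.181

Gamma(k,θ) with k>1 has mode (k−1)θ, so θ = 1.62/(k−1).
Need P(X < 2.56) = 0.9 with θ tied to k this way. Start at k = 2, θ = 1.62: P(X<2.56) ≈ 0.469.
Too low — raise k to concentrate. Iterating converges to k ≈ 9.96.
Then θ = 1.62/(9.96−1) ≈ 0.181.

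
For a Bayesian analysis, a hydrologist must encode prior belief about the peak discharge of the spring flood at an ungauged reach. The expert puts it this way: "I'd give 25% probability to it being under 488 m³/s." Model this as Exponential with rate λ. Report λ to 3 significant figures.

P(T < 488.0) = 1 − e^(−λ·488.0) = 0.25, so λ = −ln(1−0.25)/488.0 = −ln(0.75)/488.0 = 0.00059.

λ ≈ 0.00059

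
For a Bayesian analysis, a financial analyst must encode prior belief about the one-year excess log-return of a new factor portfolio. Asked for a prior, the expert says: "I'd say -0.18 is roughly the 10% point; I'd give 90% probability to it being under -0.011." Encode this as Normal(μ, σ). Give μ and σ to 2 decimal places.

The p-quantile of Normal(μ,σ) is μ + z_p·σ, with z_{0.1} = -1.282 and z_{0.9} = 1.282.
Eliminate σ: μ = (z₂·x₁ − z₁·x₂)/(z₂ − z₁) = (1.282·-0.18 − (-1.282)·-0.011)/2.563 = -0.10.
Then σ = (x₂ − x₁)/(z₂ − z₁) = (-0.011 − -0.18)/2.563 = 0.07.

μ = -0.10, σ = 0.07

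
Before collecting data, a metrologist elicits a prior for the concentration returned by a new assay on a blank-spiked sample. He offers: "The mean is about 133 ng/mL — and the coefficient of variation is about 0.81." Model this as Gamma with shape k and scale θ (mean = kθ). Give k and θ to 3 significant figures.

For Gamma(k, scale θ): mean = kθ, variance = kθ², so CV = 1/√k.
CV = 0.81, hence k = 1/CV² = 1.52.
Then θ = mean/k = 133/1.52 = 87.3.

k ≈ 1.52, θ ≈ 87.3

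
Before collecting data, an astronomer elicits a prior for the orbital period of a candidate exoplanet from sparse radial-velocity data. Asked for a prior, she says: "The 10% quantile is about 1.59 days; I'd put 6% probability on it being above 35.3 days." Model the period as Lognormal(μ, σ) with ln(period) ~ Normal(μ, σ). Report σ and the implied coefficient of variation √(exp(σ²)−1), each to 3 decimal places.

σ ≈ 1.093, CV ≈ 1.517

If T ~ Lognormal(μ,σ) then ln T ~ Normal(μ,σ), so the p-quantile of ln T is μ + z_p·σ.
ln(1.59) = 0.4637 and ln(35.3) = 3.564; z_{0.1} = -1.282, z_{0.94} = 1.555.
σ = (3.564 − 0.4637)/(1.555 − (-1.282)) = 1.093.
μ = 0.4637 − (-1.282)·1.093 = 1.864.
CV = √(exp(σ²)−1) = √(exp(1.1947)−1) = 1.517.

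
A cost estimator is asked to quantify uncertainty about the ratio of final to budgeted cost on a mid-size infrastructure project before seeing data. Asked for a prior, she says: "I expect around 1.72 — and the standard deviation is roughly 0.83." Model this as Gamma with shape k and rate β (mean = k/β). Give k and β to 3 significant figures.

k ≈ 4.29, β ≈ 2.5

For Gamma(k, rate β): mean = k/β, variance = k/β², so CV = 1/√k.
CV = SD/mean = 0.83/1.72 = 0.4826, hence k = 1/CV² = 4.29.
Then β = k/mean = 4.29/1.72 = 2.5.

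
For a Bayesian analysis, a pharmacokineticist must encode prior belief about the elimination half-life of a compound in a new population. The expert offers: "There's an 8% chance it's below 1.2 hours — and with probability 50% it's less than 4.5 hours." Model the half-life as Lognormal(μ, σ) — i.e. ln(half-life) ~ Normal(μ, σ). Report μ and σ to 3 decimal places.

If T ~ Lognormal(μ,σ) then ln T ~ Normal(μ,σ), so the p-quantile of ln T is μ + z_p·σ.
ln(1.2) = 0.1823 and ln(4.5) = 1.504; z_{0.08} = -1.405, z_{0.5} = 0.
σ = (1.504 − 0.1823)/(0 − (-1.405)) = 0.941.
μ = 0.1823 − (-1.405)·0.941 = 1.504.

μ ≈ 1.504, σ ≈ 0.941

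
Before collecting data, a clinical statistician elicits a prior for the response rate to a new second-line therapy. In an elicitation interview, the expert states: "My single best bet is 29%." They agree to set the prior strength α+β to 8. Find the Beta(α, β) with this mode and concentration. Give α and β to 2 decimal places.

For α,β > 1 the Beta mode is (α−1)/(α+β−2). With α+β = 8, the mode is (α−1)/6.
Set (α−1)/6 = 0.29 → α = 1 + 0.29·6 = 2.74.
β = 8 − α = 5.26.

α = 2.74, β = 5.26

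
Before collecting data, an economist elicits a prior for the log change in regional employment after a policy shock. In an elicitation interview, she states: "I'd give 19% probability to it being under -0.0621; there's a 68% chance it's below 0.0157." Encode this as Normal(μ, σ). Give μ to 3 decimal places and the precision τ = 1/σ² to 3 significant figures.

μ = -0.011, τ = 299

For Normal(μ,σ), the p-quantile is μ + z_p·σ. Here z_{0.19} = -0.8779, z_{0.68} = 0.4677.
So -0.0621 = μ − 0.8779σ and 0.0157 = μ + 0.4677σ.
Subtracting: σ = (0.0157 − -0.0621)/(0.4677 − (-0.8779)) = 0.058.
Then μ = -0.0621 − (-0.8779)·0.058 = -0.011.
Precision τ = 1/σ² = 1/0.05782² = 299.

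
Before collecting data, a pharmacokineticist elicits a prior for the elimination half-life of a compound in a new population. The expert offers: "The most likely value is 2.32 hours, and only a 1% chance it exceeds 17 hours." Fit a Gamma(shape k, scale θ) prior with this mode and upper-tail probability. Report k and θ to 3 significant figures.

k ≈ 1.87, θ ≈ 2.66

Gamma(k,θ) with k>1 has mode (k−1)θ, so θ = 2.32/(k−1).
Need P(X < 17) = 0.99 with θ tied to k this way. Start at k = 2, θ = 2.32: P(X<17) ≈ 0.995.
Too high — lower k to spread out. Iterating converges to k ≈ 1.87.
Then θ = 2.32/(1.87−1) ≈ 2.66.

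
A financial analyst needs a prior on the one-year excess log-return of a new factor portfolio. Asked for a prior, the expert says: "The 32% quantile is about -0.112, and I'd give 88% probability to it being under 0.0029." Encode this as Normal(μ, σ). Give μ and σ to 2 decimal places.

For Normal(μ,σ), the p-quantile is μ + z_p·σ. Here z_{0.32} = -0.4677, z_{0.88} = 1.175.
So -0.112 = μ − 0.4677σ and 0.0029 = μ + 1.175σ.
Subtracting: σ = (0.0029 − -0.112)/(1.175 − (-0.4677)) = 0.07.
Then μ = -0.112 − (-0.4677)·0.07 = -0.08.

μ = -0.08, σ = 0.07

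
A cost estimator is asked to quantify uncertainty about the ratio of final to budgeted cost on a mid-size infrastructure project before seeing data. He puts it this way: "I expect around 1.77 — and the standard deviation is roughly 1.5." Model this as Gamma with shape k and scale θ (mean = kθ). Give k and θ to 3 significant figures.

k ≈ 1.39, θ ≈ 1.27

For Gamma(k, scale θ): mean = kθ, variance = kθ², so CV = 1/√k.
CV = SD/mean = 1.5/1.77 = 0.8475, hence k = 1/CV² = 1.39.
Then θ = mean/k = 1.77/1.39 = 1.27.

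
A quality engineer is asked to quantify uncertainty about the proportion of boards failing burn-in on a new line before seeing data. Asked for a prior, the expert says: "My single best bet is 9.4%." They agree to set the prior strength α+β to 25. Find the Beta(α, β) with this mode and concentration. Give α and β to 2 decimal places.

α = 3.16, β = 21.84

For α,β > 1 the Beta mode is (α−1)/(α+β−2). With α+β = 25, the mode is (α−1)/23.
Set (α−1)/23 = 0.094 → α = 1 + 0.094·23 = 3.16.
β = 25 − α = 21.84.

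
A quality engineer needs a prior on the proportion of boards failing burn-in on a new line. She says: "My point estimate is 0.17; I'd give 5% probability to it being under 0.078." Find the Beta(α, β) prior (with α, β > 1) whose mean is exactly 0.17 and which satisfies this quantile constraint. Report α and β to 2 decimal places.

With mean 0.17 fixed, write α = 0.17s, β = 0.83s where s = α+β.
Need P(θ < 0.078) = 0.05 under Beta(0.17s, 0.83s). Normal approximation: (q−m)/√(m(1−m)/s) ≈ z_{0.05} = -1.64, so s ≈ 0.17·0.83·(-1.64)²/(0.078−0.17)² = 45.1.
At s = 45.1: P(θ<0.078) ≈ 0.028. Adjusting to match 0.05 gives s ≈ 34.33.
So α = 0.17·34.33 ≈ 5.84, β = 0.83·34.33 ≈ 28.49.

α ≈ 5.84, β ≈ 28.49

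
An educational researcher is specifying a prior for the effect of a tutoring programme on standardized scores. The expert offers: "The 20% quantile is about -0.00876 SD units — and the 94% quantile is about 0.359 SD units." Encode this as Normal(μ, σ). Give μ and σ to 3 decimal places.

The p-quantile of Normal(μ,σ) is μ + z_p·σ, with z_{0.2} = -0.8416 and z_{0.94} = 1.555.
Eliminate σ: μ = (z₂·x₁ − z₁·x₂)/(z₂ − z₁) = (1.555·-0.00876 − (-0.8416)·0.359)/2.396 = 0.120.
Then σ = (x₂ − x₁)/(z₂ − z₁) = (0.359 − -0.00876)/2.396 = 0.153.

μ = 0.120, σ = 0.153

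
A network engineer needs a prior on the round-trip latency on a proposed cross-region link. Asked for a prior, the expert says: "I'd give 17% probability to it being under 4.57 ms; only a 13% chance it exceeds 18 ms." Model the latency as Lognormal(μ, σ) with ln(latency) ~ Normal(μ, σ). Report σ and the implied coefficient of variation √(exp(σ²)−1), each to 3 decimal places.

If T ~ Lognormal(μ,σ) then ln T ~ Normal(μ,σ), so the p-quantile of ln T is μ + z_p·σ.
ln(4.57) = 1.52 and ln(18) = 2.89; z_{0.17} = -0.9542, z_{0.87} = 1.126.
σ = (2.89 − 1.52)/(1.126 − (-0.9542)) = 0.659.
μ = 1.52 − (-0.9542)·0.659 = 2.148.
CV = √(exp(σ²)−1) = √(exp(0.4341)−1) = 0.737.

σ ≈ 0.659, CV ≈ 0.737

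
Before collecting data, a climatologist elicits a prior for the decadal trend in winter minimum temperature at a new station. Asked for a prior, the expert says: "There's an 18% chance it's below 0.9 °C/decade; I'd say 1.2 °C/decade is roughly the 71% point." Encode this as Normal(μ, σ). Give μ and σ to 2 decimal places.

For Normal(μ,σ), the p-quantile is μ + z_p·σ. Here z_{0.18} = -0.9154, z_{0.71} = 0.5534.
So 0.9 = μ − 0.9154σ and 1.2 = μ + 0.5534σ.
Subtracting: σ = (1.2 − 0.9)/(0.5534 − (-0.9154)) = 0.20.
Then μ = 0.9 − (-0.9154)·0.20 = 1.09.

μ = 1.09, σ = 0.20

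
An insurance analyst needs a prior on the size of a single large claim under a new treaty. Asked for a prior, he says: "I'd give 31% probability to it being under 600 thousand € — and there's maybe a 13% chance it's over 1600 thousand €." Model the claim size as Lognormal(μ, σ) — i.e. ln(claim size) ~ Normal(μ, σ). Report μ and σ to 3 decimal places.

If T ~ Lognormal(μ,σ) then ln T ~ Normal(μ,σ), so the p-quantile of ln T is μ + z_p·σ.
ln(600) = 6.397 and ln(1600) = 7.378; z_{0.31} = -0.4959, z_{0.87} = 1.126.
σ = (7.378 − 6.397)/(1.126 − (-0.4959)) = 0.605.
μ = 6.397 − (-0.4959)·0.605 = 6.697.

μ ≈ 6.697, σ ≈ 0.605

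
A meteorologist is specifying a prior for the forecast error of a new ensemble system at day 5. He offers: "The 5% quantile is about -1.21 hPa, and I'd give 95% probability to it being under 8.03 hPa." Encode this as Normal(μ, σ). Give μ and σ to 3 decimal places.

The p-quantile of Normal(μ,σ) is μ + z_p·σ, with z_{0.05} = -1.645 and z_{0.95} = 1.645.
Eliminate σ: μ = (z₂·x₁ − z₁·x₂)/(z₂ − z₁) = (1.645·-1.21 − (-1.645)·8.03)/3.29 = 3.410.
Then σ = (x₂ − x₁)/(z₂ − z₁) = (8.03 − -1.21)/3.29 = 2.809.

μ = 3.410, σ = 2.809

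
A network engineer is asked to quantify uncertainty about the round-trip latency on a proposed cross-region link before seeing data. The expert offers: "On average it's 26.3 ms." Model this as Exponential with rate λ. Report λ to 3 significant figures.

Exponential mean = 1/λ, so λ = 1/26.3 = 0.038.

λ ≈ 0.038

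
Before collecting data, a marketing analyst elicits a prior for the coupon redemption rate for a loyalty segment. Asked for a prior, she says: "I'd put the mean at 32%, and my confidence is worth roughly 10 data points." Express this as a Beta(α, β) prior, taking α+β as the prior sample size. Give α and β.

Under the effective-sample-size interpretation, Beta(α, β) has prior mean α/(α+β) and prior sample size α+β.
So α+β = 10 and α/(α+β) = 0.32, giving α = 0.32·10 = 3.2 and β = 10 − 3.2 = 6.8.

α = 3.2, β = 6.8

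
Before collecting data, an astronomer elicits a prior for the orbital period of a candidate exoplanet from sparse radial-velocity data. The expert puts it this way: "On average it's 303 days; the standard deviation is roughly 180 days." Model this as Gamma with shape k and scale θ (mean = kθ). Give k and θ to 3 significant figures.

k ≈ 2.83, θ ≈ 107

For Gamma(k, scale θ): mean = kθ, variance = kθ², so CV = 1/√k.
CV = SD/mean = 180/303 = 0.5941, hence k = 1/CV² = 2.83.
Then θ = mean/k = 303/2.83 = 107.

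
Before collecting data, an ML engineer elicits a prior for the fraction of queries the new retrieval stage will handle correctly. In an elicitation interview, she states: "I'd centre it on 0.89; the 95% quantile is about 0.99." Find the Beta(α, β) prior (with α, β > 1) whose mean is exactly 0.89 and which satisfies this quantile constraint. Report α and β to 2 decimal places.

α ≈ 9.99, β ≈ 1.23

With mean 0.89 fixed, write α = 0.89s, β = 0.11s where s = α+β.
Need P(θ < 0.99) = 0.95 under Beta(0.89s, 0.11s). Normal approximation: (q−m)/√(m(1−m)/s) ≈ z_{0.95} = 1.64, so s ≈ 0.89·0.11·(1.64)²/(0.99−0.89)² = 26.5.
At s = 26.5: P(θ<0.99) ≈ 0.997. Adjusting to match 0.95 gives s ≈ 11.22.
So α = 0.89·11.22 ≈ 9.99, β = 0.11·11.22 ≈ 1.23.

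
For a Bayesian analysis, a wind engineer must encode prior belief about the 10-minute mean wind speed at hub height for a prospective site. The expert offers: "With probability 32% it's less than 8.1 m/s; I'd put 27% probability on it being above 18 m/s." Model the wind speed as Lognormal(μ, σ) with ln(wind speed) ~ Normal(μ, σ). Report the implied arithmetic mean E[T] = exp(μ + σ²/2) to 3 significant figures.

If T ~ Lognormal(μ,σ) then ln T ~ Normal(μ,σ), so the p-quantile of ln T is μ + z_p·σ.
ln(8.1) = 2.092 and ln(18) = 2.89; z_{0.32} = -0.4677, z_{0.73} = 0.6128.
σ = (2.89 − 2.092)/(0.6128 − (-0.4677)) = 0.739.
μ = 2.092 − (-0.4677)·0.739 = 2.437.
E[T] = exp(μ + σ²/2) = exp(2.437 + 0.2731) = 15 m/s.

E[T] ≈ 15 m/s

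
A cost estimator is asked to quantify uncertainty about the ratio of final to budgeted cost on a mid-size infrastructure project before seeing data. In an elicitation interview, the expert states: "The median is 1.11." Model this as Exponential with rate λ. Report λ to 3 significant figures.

Exponential median = ln 2 / λ, so λ = ln 2 / 1.11 = 0.624.

λ ≈ 0.624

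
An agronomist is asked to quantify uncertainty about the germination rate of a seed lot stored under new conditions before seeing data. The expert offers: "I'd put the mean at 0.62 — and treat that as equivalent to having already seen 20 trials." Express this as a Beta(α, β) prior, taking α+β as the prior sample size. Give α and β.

α = 12.4, β = 7.6

Under the effective-sample-size interpretation, Beta(α, β) has prior mean α/(α+β) and prior sample size α+β.
So α+β = 20 and α/(α+β) = 0.62, giving α = 0.62·20 = 12.4 and β = 20 − 12.4 = 7.6.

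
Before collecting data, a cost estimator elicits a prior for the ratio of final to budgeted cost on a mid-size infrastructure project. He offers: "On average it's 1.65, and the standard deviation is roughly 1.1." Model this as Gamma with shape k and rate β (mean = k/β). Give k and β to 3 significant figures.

For Gamma(k, rate β): mean = k/β, variance = k/β², so CV = 1/√k.
CV = SD/mean = 1.1/1.65 = 0.6667, hence k = 1/CV² = 2.25.
Then β = k/mean = 2.25/1.65 = 1.36.

k ≈ 2.25, β ≈ 1.36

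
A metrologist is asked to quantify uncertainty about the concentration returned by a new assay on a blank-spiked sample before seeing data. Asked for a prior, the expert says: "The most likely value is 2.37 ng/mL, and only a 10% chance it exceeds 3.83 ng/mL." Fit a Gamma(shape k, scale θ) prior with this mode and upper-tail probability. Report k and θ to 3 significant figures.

Gamma(k,θ) with k>1 has mode (k−1)θ, so θ = 2.37/(k−1).
Need P(X < 3.83) = 0.9 with θ tied to k this way. Start at k = 2, θ = 2.37: P(X<3.83) ≈ 0.480.
Too low — raise k to concentrate. Iterating converges to k ≈ 9.17.
Then θ = 2.37/(9.17−1) ≈ 0.29.

k ≈ 9.17, θ ≈ 0.29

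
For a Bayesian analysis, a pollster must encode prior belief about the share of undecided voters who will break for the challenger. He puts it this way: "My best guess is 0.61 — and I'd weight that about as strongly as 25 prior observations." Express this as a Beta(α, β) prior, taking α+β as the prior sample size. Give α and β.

Under the effective-sample-size interpretation, Beta(α, β) has prior mean α/(α+β) and prior sample size α+β.
So α+β = 25 and α/(α+β) = 0.61, giving α = 0.61·25 = 15.25 and β = 25 − 15.25 = 9.75.

α = 15.25, β = 9.75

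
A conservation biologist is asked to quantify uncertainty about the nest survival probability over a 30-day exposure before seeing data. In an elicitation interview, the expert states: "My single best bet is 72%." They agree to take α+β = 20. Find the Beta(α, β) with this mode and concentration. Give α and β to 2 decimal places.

α = 13.96, β = 6.04

For α,β > 1 the Beta mode is (α−1)/(α+β−2). With α+β = 20, the mode is (α−1)/18.
Set (α−1)/18 = 0.72 → α = 1 + 0.72·18 = 13.96.
β = 20 − α = 6.04.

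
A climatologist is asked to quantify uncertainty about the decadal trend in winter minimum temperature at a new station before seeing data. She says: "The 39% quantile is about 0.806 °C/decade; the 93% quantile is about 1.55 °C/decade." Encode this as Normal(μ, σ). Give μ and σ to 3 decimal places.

μ = 0.924, σ = 0.424

For Normal(μ,σ), the p-quantile is μ + z_p·σ. Here z_{0.39} = -0.2793, z_{0.93} = 1.476.
So 0.806 = μ − 0.2793σ and 1.55 = μ + 1.476σ.
Subtracting: σ = (1.55 − 0.806)/(1.476 − (-0.2793)) = 0.424.
Then μ = 0.806 − (-0.2793)·0.424 = 0.924.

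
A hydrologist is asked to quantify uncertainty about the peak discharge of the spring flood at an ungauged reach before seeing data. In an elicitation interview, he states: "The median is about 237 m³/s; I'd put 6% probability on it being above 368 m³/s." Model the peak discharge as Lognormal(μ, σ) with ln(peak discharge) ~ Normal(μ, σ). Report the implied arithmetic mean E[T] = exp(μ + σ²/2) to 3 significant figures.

E[T] ≈ 247 m³/s

If T ~ Lognormal(μ,σ) then ln T ~ Normal(μ,σ), so the p-quantile of ln T is μ + z_p·σ.
ln(237) = 5.468 and ln(368) = 5.908; z_{0.5} = 0, z_{0.94} = 1.555.
σ = (5.908 − 5.468)/(1.555 − (0)) = 0.283.
μ = 5.468 − (0)·0.283 = 5.468.
E[T] = exp(μ + σ²/2) = exp(5.468 + 0.0400) = 247 m³/s.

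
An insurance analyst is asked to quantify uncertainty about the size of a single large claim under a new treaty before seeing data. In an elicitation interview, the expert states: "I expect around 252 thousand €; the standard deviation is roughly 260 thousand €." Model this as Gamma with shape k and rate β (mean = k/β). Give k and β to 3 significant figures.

k ≈ 0.939, β ≈ 0.00373

For Gamma(k, rate β): mean = k/β, variance = k/β², so CV = 1/√k.
CV = SD/mean = 260/252 = 1.032, hence k = 1/CV² = 0.939.
Then β = k/mean = 0.939/252 = 0.00373.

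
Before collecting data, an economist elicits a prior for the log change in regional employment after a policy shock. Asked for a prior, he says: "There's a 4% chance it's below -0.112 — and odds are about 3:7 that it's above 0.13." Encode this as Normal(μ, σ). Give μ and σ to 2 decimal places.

For Normal(μ,σ), the p-quantile is μ + z_p·σ. Here z_{0.04} = -1.751, z_{0.7} = 0.5244.
So -0.112 = μ − 1.751σ and 0.13 = μ + 0.5244σ.
Subtracting: σ = (0.13 − -0.112)/(0.5244 − (-1.751)) = 0.11.
Then μ = -0.112 − (-1.751)·0.11 = 0.07.

μ = 0.07, σ = 0.11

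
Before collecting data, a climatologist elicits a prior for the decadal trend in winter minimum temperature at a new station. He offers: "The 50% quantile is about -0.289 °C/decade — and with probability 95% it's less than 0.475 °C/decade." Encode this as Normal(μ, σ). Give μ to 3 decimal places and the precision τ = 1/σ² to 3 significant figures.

μ = -0.289, τ = 4.64

For Normal(μ,σ), the p-quantile is μ + z_p·σ. Here z_{0.5} = 0, z_{0.95} = 1.645.
So -0.289 = μ + 0σ and 0.475 = μ + 1.645σ.
Subtracting: σ = (0.475 − -0.289)/(1.645 − (0)) = 0.464.
Then μ = -0.289 − (0)·0.464 = -0.289.
Precision τ = 1/σ² = 1/0.4645² = 4.64.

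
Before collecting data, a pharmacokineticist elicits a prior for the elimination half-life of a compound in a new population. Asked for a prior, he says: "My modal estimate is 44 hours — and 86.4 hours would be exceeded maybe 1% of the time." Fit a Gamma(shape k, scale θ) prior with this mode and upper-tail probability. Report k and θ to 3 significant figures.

k ≈ 11.8, θ ≈ 4.07

Gamma(k,θ) with k>1 has mode (k−1)θ, so θ = 44/(k−1).
Need P(X < 86.4) = 0.99 with θ tied to k this way. Start at k = 2, θ = 44: P(X<86.4) ≈ 0.584.
Too low — raise k to concentrate. Iterating converges to k ≈ 11.8.
Then θ = 44/(11.8−1) ≈ 4.07.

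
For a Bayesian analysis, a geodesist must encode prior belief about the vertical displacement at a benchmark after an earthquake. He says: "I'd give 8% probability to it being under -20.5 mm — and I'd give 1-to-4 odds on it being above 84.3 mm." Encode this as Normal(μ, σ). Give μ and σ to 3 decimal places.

μ = 45.041, σ = 46.646

For Normal(μ,σ), the p-quantile is μ + z_p·σ. Here z_{0.08} = -1.405, z_{0.8} = 0.8416.
So -20.5 = μ − 1.405σ and 84.3 = μ + 0.8416σ.
Subtracting: σ = (84.3 − -20.5)/(0.8416 − (-1.405)) = 46.646.
Then μ = -20.5 − (-1.405)·46.646 = 45.041.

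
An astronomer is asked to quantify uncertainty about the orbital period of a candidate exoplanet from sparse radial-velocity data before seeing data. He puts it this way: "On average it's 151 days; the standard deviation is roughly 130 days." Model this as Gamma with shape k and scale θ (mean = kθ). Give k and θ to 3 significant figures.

k ≈ 1.35, θ ≈ 112

For Gamma(k, scale θ): mean = kθ, variance = kθ², so CV = 1/√k.
CV = SD/mean = 130/151 = 0.8609, hence k = 1/CV² = 1.35.
Then θ = mean/k = 151/1.35 = 112.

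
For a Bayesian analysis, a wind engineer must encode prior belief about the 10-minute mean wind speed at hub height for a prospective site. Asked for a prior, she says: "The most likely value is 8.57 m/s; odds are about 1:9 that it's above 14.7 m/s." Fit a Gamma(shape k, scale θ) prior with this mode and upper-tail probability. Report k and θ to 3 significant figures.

Gamma(k,θ) with k>1 has mode (k−1)θ, so θ = 8.57/(k−1).
Need P(X < 14.7) = 0.9 with θ tied to k this way. Start at k = 2, θ = 8.57: P(X<14.7) ≈ 0.511.
Too low — raise k to concentrate. Iterating converges to k ≈ 7.51.
Then θ = 8.57/(7.51−1) ≈ 1.32.

k ≈ 7.51, θ ≈ 1.32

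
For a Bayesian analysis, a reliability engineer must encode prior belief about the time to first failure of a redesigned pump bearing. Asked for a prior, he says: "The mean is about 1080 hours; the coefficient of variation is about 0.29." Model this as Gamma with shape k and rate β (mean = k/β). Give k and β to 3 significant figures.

k ≈ 11.9, β ≈ 0.011

For Gamma(k, rate β): mean = k/β, variance = k/β², so CV = 1/√k.
CV = 0.29, hence k = 1/CV² = 11.9.
Then β = k/mean = 11.9/1080 = 0.011.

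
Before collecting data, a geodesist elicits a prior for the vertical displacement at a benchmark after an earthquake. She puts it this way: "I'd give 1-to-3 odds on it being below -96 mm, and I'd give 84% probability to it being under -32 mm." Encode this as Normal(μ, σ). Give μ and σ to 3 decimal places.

μ = -70.135, σ = 38.348

For Normal(μ,σ), the p-quantile is μ + z_p·σ. Here z_{0.25} = -0.6745, z_{0.84} = 0.9945.
So -96 = μ − 0.6745σ and -32 = μ + 0.9945σ.
Subtracting: σ = (-32 − -96)/(0.9945 − (-0.6745)) = 38.348.
Then μ = -96 − (-0.6745)·38.348 = -70.135.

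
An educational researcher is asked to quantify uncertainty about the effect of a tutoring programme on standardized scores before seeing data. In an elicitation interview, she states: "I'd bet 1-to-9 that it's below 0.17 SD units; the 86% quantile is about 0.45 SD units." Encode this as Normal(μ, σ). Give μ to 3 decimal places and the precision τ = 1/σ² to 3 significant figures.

The p-quantile of Normal(μ,σ) is μ + z_p·σ, with z_{0.1} = -1.282 and z_{0.86} = 1.08.
Eliminate σ: μ = (z₂·x₁ − z₁·x₂)/(z₂ − z₁) = (1.08·0.17 − (-1.282)·0.45)/2.362 = 0.322.
Then σ = (x₂ − x₁)/(z₂ − z₁) = (0.45 − 0.17)/2.362 = 0.119.
Precision τ = 1/σ² = 1/0.1186² = 71.2.

μ = 0.322, τ = 71.2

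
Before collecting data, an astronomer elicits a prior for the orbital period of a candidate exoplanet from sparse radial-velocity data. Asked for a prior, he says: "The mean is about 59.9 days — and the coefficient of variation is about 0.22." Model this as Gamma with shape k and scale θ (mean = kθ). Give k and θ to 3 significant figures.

For Gamma(k, scale θ): mean = kθ, variance = kθ², so CV = 1/√k.
CV = 0.22, hence k = 1/CV² = 20.7.
Then θ = mean/k = 59.9/20.7 = 2.9.

k ≈ 20.7, θ ≈ 2.9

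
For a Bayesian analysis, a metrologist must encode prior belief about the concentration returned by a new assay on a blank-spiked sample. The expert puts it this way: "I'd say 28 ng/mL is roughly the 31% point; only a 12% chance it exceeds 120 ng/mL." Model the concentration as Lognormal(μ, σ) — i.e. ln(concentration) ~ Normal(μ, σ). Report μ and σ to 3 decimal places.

If T ~ Lognormal(μ,σ) then ln T ~ Normal(μ,σ), so the p-quantile of ln T is μ + z_p·σ.
ln(28) = 3.332 and ln(120) = 4.787; z_{0.31} = -0.4959, z_{0.88} = 1.175.
σ = (4.787 − 3.332)/(1.175 − (-0.4959)) = 0.871.
μ = 3.332 − (-0.4959)·0.871 = 3.764.

μ ≈ 3.764, σ ≈ 0.871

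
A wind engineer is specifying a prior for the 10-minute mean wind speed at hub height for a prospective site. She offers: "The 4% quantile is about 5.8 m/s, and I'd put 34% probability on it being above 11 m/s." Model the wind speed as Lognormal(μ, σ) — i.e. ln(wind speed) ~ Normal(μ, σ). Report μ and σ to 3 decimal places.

If T ~ Lognormal(μ,σ) then ln T ~ Normal(μ,σ), so the p-quantile of ln T is μ + z_p·σ.
ln(5.8) = 1.758 and ln(11) = 2.398; z_{0.04} = -1.751, z_{0.66} = 0.4125.
σ = (2.398 − 1.758)/(0.4125 − (-1.751)) = 0.296.
μ = 1.758 − (-1.751)·0.296 = 2.276.

μ ≈ 2.276, σ ≈ 0.296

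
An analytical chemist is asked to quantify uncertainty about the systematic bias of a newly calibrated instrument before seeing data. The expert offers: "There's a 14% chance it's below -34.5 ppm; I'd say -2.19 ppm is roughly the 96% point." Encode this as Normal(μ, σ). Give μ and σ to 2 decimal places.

For Normal(μ,σ), the p-quantile is μ + z_p·σ. Here z_{0.14} = -1.08, z_{0.96} = 1.751.
So -34.5 = μ − 1.08σ and -2.19 = μ + 1.751σ.
Subtracting: σ = (-2.19 − -34.5)/(1.751 − (-1.08)) = 11.41.
Then μ = -34.5 − (-1.08)·11.41 = -22.17.

μ = -22.17, σ = 11.41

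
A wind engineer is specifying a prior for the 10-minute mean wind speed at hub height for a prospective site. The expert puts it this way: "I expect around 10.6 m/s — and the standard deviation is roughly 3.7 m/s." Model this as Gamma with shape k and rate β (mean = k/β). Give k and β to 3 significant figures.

k ≈ 8.21, β ≈ 0.774

For Gamma(k, rate β): mean = k/β, variance = k/β², so CV = 1/√k.
CV = SD/mean = 3.7/10.6 = 0.3491, hence k = 1/CV² = 8.21.
Then β = k/mean = 8.21/10.6 = 0.774.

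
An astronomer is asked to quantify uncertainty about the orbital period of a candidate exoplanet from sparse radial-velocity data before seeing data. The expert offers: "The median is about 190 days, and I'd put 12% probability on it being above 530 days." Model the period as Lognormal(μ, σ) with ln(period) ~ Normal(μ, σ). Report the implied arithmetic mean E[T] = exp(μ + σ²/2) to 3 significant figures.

E[T] ≈ 278 days

If T ~ Lognormal(μ,σ) then ln T ~ Normal(μ,σ), so the p-quantile of ln T is μ + z_p·σ.
ln(190) = 5.247 and ln(530) = 6.273; z_{0.5} = 0, z_{0.88} = 1.175.
σ = (6.273 − 5.247)/(1.175 − (0)) = 0.873.
μ = 5.247 − (0)·0.873 = 5.247.
E[T] = exp(μ + σ²/2) = exp(5.247 + 0.3811) = 278 days.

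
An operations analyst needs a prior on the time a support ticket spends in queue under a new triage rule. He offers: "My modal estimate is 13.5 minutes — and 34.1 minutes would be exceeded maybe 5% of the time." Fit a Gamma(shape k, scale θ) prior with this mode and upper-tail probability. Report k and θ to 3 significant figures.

k ≈ 4.16, θ ≈ 4.27

Gamma(k,θ) with k>1 has mode (k−1)θ, so θ = 13.5/(k−1).
Need P(X < 34.1) = 0.95 with θ tied to k this way. Start at k = 2, θ = 13.5: P(X<34.1) ≈ 0.718.
Too low — raise k to concentrate. Iterating converges to k ≈ 4.16.
Then θ = 13.5/(4.16−1) ≈ 4.27.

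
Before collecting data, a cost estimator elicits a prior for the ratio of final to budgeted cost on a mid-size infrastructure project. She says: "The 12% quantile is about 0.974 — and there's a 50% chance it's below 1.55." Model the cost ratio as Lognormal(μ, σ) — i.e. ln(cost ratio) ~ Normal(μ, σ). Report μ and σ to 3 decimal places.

If T ~ Lognormal(μ,σ) then ln T ~ Normal(μ,σ), so the p-quantile of ln T is μ + z_p·σ.
ln(0.974) = -0.02634 and ln(1.55) = 0.4383; z_{0.12} = -1.175, z_{0.5} = 0.
σ = (0.4383 − -0.02634)/(0 − (-1.175)) = 0.395.
μ = -0.02634 − (-1.175)·0.395 = 0.438.

μ ≈ 0.438, σ ≈ 0.395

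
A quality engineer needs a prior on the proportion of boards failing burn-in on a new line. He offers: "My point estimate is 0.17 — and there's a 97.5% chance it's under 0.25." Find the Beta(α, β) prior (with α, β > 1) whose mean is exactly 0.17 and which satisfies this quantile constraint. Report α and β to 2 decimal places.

With mean 0.17 fixed, write α = 0.17s, β = 0.83s where s = α+β.
Need P(θ < 0.25) = 0.975 under Beta(0.17s, 0.83s). Normal approximation: (q−m)/√(m(1−m)/s) ≈ z_{0.975} = 1.96, so s ≈ 0.17·0.83·(1.96)²/(0.25−0.17)² = 84.7.
At s = 84.7: P(θ<0.25) ≈ 0.966. Adjusting to match 0.975 gives s ≈ 98.00.
So α = 0.17·98.00 ≈ 16.66, β = 0.83·98.00 ≈ 81.34.

α ≈ 16.66, β ≈ 81.34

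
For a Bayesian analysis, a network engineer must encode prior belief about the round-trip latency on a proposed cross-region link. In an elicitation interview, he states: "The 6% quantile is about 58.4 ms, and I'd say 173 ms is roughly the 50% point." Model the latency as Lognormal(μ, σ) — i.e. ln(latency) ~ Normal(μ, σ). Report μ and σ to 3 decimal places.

μ ≈ 5.153, σ ≈ 0.698

If T ~ Lognormal(μ,σ) then ln T ~ Normal(μ,σ), so the p-quantile of ln T is μ + z_p·σ.
ln(58.4) = 4.067 and ln(173) = 5.153; z_{0.06} = -1.555, z_{0.5} = 0.
σ = (5.153 − 4.067)/(0 − (-1.555)) = 0.698.
μ = 4.067 − (-1.555)·0.698 = 5.153.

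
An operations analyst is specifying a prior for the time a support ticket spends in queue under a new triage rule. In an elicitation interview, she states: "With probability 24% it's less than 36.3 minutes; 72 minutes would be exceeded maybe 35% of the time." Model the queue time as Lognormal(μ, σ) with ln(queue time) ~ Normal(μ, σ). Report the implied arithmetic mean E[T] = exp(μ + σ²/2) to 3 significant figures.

E[T] ≈ 68.8 minutes

If T ~ Lognormal(μ,σ) then ln T ~ Normal(μ,σ), so the p-quantile of ln T is μ + z_p·σ.
ln(36.3) = 3.592 and ln(72) = 4.277; z_{0.24} = -0.7063, z_{0.65} = 0.3853.
σ = (4.277 − 3.592)/(0.3853 − (-0.7063)) = 0.627.
μ = 3.592 − (-0.7063)·0.627 = 4.035.
E[T] = exp(μ + σ²/2) = exp(4.035 + 0.1968) = 68.8 minutes.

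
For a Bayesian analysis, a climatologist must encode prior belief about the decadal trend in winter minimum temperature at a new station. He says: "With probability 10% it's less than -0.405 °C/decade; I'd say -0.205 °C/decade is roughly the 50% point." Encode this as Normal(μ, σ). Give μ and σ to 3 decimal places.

μ = -0.205, σ = 0.156

The p-quantile of Normal(μ,σ) is μ + z_p·σ, with z_{0.1} = -1.282 and z_{0.5} = 0.
Eliminate σ: μ = (z₂·x₁ − z₁·x₂)/(z₂ − z₁) = (0·-0.405 − (-1.282)·-0.205)/1.282 = -0.205.
Then σ = (x₂ − x₁)/(z₂ − z₁) = (-0.205 − -0.405)/1.282 = 0.156.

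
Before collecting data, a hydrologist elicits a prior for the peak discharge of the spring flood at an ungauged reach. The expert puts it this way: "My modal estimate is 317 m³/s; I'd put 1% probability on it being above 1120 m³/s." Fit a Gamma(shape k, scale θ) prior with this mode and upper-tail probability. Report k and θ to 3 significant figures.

k ≈ 3.71, θ ≈ 117

Gamma(k,θ) with k>1 has mode (k−1)θ, so θ = 317/(k−1).
Need P(X < 1120) = 0.99 with θ tied to k this way. Start at k = 2, θ = 317: P(X<1120) ≈ 0.868.
Too low — raise k to concentrate. Iterating converges to k ≈ 3.71.
Then θ = 317/(3.71−1) ≈ 117.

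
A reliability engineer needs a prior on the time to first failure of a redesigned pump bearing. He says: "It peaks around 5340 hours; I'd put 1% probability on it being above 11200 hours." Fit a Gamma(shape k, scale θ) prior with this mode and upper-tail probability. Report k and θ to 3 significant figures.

Gamma(k,θ) with k>1 has mode (k−1)θ, so θ = 5340/(k−1).
Need P(X < 11200) = 0.99 with θ tied to k this way. Start at k = 2, θ = 5340: P(X<11200) ≈ 0.620.
Too low — raise k to concentrate. Iterating converges to k ≈ 9.87.
Then θ = 5340/(9.87−1) ≈ 602.

k ≈ 9.87, θ ≈ 602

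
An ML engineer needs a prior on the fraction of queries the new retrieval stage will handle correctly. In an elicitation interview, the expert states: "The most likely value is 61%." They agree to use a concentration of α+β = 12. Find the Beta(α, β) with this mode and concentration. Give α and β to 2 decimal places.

α = 7.10, β = 4.90

For α,β > 1 the Beta mode is (α−1)/(α+β−2). With α+β = 12, the mode is (α−1)/10.
Set (α−1)/10 = 0.61 → α = 1 + 0.61·10 = 7.10.
β = 12 − α = 4.90.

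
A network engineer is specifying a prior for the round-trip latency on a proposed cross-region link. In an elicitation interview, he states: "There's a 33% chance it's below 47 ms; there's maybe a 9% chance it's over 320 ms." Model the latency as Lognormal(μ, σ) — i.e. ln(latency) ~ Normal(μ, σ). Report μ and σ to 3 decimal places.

If T ~ Lognormal(μ,σ) then ln T ~ Normal(μ,σ), so the p-quantile of ln T is μ + z_p·σ.
ln(47) = 3.85 and ln(320) = 5.768; z_{0.33} = -0.4399, z_{0.91} = 1.341.
σ = (5.768 − 3.85)/(1.341 − (-0.4399)) = 1.077.
μ = 3.85 − (-0.4399)·1.077 = 4.324.

μ ≈ 4.324, σ ≈ 1.077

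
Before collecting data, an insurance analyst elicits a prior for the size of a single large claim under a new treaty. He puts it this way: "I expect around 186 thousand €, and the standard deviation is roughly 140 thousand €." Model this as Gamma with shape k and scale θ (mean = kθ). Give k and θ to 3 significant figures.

k ≈ 1.77, θ ≈ 105

For Gamma(k, scale θ): mean = kθ, variance = kθ², so CV = 1/√k.
CV = SD/mean = 140/186 = 0.7527, hence k = 1/CV² = 1.77.
Then θ = mean/k = 186/1.77 = 105.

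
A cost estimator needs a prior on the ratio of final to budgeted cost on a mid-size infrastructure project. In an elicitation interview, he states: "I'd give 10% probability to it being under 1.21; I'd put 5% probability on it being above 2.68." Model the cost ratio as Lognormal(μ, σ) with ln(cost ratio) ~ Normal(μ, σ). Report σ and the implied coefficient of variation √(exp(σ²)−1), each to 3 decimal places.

If T ~ Lognormal(μ,σ) then ln T ~ Normal(μ,σ), so the p-quantile of ln T is μ + z_p·σ.
ln(1.21) = 0.1906 and ln(2.68) = 0.9858; z_{0.1} = -1.282, z_{0.95} = 1.645.
σ = (0.9858 − 0.1906)/(1.645 − (-1.282)) = 0.272.
μ = 0.1906 − (-1.282)·0.272 = 0.539.
CV = √(exp(σ²)−1) = √(exp(0.0738)−1) = 0.277.

σ ≈ 0.272, CV ≈ 0.277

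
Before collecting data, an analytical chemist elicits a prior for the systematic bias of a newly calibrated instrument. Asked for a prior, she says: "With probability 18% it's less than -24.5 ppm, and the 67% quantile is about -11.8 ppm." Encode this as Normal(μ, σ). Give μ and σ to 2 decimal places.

μ = -15.92, σ = 9.37

The p-quantile of Normal(μ,σ) is μ + z_p·σ, with z_{0.18} = -0.9154 and z_{0.67} = 0.4399.
Eliminate σ: μ = (z₂·x₁ − z₁·x₂)/(z₂ − z₁) = (0.4399·-24.5 − (-0.9154)·-11.8)/1.355 = -15.92.
Then σ = (x₂ − x₁)/(z₂ − z₁) = (-11.8 − -24.5)/1.355 = 9.37.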